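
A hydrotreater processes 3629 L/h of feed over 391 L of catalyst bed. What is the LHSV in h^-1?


LHSV = volumetric feed rate / catalyst volume
= 3629 L/h / 391 L
= 9.281 h^-1

9.281 h^-1


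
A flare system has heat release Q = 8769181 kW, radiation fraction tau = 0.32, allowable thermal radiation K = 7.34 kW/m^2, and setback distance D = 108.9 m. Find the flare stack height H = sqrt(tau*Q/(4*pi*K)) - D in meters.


tau*Q/(4*pi*K) = 0.32 * 8769181 / (4 * pi * 7.34) = 30423.1
sqrt(30423.1) = 174.422
H = 174.422 - 108.9 = 65.52

65.52 m


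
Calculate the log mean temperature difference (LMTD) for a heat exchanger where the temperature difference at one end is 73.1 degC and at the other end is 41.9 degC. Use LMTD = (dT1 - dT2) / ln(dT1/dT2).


LMTD = (dT1 - dT2) / ln(dT1/dT2)
= (73.1 - 41.9) / ln(73.1 / 41.9) = 31.2 / 0.556543 = 56.06

56.06 degC


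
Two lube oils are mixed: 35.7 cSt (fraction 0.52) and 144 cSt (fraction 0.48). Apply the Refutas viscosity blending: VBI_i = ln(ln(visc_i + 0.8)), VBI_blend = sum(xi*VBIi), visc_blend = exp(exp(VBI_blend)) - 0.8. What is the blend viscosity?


Refutas method: VBN_i = 14.534*ln(ln(visc_i + 0.8)) + 10.975, blended linearly by mass fraction; since VBN is linear in VBI_i = ln(ln(visc_i + 0.8)) and the fractions sum to 1, blend VBI directly: visc = exp(exp(VBI_blend)) - 0.8
VBI_1 = ln(ln(35.7 + 0.8)) = 1.28019
VBI_2 = ln(ln(144 + 0.8)) = 1.6045
VBI_blend = 0.52 * 1.28019 + 0.48 * 1.6045 = 1.43586
visc_blend = exp(exp(1.43586)) - 0.8 = 66.10

66.10 cSt


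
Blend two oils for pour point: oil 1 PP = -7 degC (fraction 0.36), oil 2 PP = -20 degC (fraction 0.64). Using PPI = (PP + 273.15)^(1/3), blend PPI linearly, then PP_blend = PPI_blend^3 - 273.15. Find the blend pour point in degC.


PPI_1 = (-7 + 273.15)^(1/3) = 6.432436
PPI_2 = (-20 + 273.15)^(1/3) = 6.325953
PPI_blend = 0.36 * 6.432436 + 0.64 * 6.325953 = 6.364287
PP_blend = 6.364287^3 - 273.15 = 257.78 - 273.15 = -15.37

-15.37 degC


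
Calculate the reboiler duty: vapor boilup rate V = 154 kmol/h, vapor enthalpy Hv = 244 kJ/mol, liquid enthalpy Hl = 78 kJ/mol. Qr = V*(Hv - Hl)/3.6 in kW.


Qr = 154 * (244 - 78) / 3.6 = 154 * 166 / 3.6 = 7101

7101 kW


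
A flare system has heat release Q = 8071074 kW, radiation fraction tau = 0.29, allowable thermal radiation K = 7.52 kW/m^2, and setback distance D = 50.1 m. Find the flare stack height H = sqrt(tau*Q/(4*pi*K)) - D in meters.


tau*Q/(4*pi*K) = 0.29 * 8071074 / (4 * pi * 7.52) = 24768.6
sqrt(24768.6) = 157.38
H = 157.38 - 50.1 = 107.3

107.3 m


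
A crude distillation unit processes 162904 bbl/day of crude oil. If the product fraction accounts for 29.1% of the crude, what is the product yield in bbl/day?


Crude throughput = 162904 bbl/day
Fraction yield = 29.1%
yield = throughput * fraction / 100
yield = 162904 * 29.1 / 100 = 47405.064

47405.064 bbl/day


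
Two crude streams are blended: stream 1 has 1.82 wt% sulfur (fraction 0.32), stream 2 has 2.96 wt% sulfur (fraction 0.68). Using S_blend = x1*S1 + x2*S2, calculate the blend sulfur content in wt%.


Linear sulfur blending: S_blend = x1*S1 + x2*S2
Contribution 1: 0.32 * 1.82 = 0.5824 wt%
Contribution 2: 0.68 * 2.96 = 2.0128 wt%
S_blend = 0.5824 + 2.0128 = 2.5952

2.5952 wt%


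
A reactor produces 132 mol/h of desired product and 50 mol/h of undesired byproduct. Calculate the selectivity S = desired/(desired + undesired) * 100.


Selectivity = desired / (desired + undesired) * 100
Total products = 132 + 50 = 182 mol/h
S = 132 / 182 * 100
= 0.7253 * 100
= 72.53 %

72.53 %


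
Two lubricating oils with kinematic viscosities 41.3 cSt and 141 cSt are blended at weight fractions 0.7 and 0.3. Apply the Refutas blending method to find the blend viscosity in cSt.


Refutas method: VBN_i = 14.534*ln(ln(visc_i + 0.8)) + 10.975, blended linearly by mass fraction; since VBN is linear in VBI_i = ln(ln(visc_i + 0.8)) and the fractions sum to 1, blend VBI directly: visc = exp(exp(VBI_blend)) - 0.8
VBI_1 = ln(ln(41.3 + 0.8)) = 1.3191
VBI_2 = ln(ln(141 + 0.8)) = 1.60028
VBI_blend = 0.7 * 1.3191 + 0.3 * 1.60028 = 1.40345
visc_blend = exp(exp(1.40345)) - 0.8 = 57.71

57.71 cSt


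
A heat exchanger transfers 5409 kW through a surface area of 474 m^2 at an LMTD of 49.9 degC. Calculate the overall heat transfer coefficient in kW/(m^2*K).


From Q = U*A*LMTD, U = Q / (A * LMTD)
U = 5409 / (474 * 49.9) = 5409 / 23652.6 = 0.2287

0.2287 kW/(m^2*K)


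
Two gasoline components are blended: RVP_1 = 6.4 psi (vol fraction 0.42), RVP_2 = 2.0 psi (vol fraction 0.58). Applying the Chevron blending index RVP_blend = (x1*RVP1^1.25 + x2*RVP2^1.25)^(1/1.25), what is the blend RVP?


Chevron index: RVP_blend = (sum xi*RVPi^1.25)^(1/1.25)
RVP^1.25 terms: 0.42 * 6.4^1.25 + 0.58 * 2.0^1.25 = 5.65486
RVP_blend = 5.65486^(1/1.25) = 3.999

3.999 psi


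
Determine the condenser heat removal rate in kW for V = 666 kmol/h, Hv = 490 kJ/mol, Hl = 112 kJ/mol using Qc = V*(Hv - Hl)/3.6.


Qc = 666 * (490 - 112) / 3.6 = 666 * 378 / 3.6 = 69930

69930 kW


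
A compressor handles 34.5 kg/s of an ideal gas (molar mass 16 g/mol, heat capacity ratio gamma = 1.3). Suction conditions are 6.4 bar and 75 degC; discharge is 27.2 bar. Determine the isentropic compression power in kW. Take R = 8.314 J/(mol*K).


Isentropic work: W = m*(gamma/(gamma-1))*(R*T1/MW)*((P2/P1)^((gamma-1)/gamma) - 1)
T1 = 75 + 273.15 = 348.15 K
Pressure ratio = 27.2 / 6.4 = 4.25
Exponent = (1.3 - 1)/1.3 = 0.230769
(P2/P1)^exp - 1 = 4.25^0.230769 - 1 = 0.396409
W = 34.5 * 1.3 / 0.3 * 8.314 * 348.15 / 16 * 0.396409 = 10720

10720 kW


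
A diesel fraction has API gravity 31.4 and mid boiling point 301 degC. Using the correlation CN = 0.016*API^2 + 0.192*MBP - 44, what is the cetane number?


CN = 0.016 * 31.4^2 + 0.192 * 301 - 44
CN = 15.77536 + 57.792 - 44 = 29.56736

29.56736


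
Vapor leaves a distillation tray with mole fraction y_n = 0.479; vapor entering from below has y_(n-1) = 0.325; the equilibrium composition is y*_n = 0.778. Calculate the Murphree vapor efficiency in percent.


Murphree vapor efficiency: EMV = (y_n - y_(n-1)) / (y*_n - y_(n-1)) * 100
EMV = (0.479 - 0.325) / (0.778 - 0.325) * 100 = 0.154 / 0.453 * 100 = 34.00

34.00 %


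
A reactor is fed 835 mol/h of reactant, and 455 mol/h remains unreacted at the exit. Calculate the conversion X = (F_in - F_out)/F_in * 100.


X = (F_in - F_out) / F_in * 100
Moles reacted = 835 - 455 = 380
X = 380 / 835 * 100
= 0.4551 * 100
= 45.51 %

45.51 %


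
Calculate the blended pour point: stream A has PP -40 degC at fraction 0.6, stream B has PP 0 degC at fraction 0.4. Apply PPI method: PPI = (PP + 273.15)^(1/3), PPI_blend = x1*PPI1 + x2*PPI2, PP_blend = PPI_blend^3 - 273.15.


PPI_1 = (-40 + 273.15)^(1/3) = 6.15477
PPI_2 = (0 + 273.15)^(1/3) = 6.488342
PPI_blend = 0.6 * 6.15477 + 0.4 * 6.488342 = 6.288199
PP_blend = 6.288199^3 - 273.15 = 248.6445 - 273.15 = -24.51

-24.51 degC


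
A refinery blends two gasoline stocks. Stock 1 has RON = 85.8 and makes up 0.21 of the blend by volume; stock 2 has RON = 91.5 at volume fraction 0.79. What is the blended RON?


Linear blending: RON_blend = sum(vi * RONi)
Contribution 1: 0.21 * 85.8 = 18.018
Contribution 2: 0.79 * 91.5 = 72.285
RON_blend = 18.018 + 72.285 = 90.303

90.303


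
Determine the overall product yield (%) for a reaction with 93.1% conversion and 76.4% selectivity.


Overall yield = conversion (%) * selectivity (%) / 100
Conversion = 93.1%, Selectivity = 76.4%
Y = 93.1 * 76.4 / 100
= 71.1284 %

71.1284 %


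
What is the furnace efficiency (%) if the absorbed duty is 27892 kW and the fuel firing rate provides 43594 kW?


Furnace efficiency = Q_absorbed / Q_fuel * 100
= 27892 / 43594 * 100 = 63.98

63.98 %


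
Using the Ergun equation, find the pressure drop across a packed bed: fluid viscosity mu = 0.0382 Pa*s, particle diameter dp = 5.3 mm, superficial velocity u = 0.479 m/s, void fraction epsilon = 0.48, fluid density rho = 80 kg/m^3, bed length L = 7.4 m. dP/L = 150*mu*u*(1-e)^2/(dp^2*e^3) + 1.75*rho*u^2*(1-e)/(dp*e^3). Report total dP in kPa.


dp = 5.3 mm = 0.0053 m
Viscous term = 150*0.0382*0.479*(1-0.48)^2 / (0.0053^2*0.48^3) = 238903
Inertial term = 1.75*80*0.479^2*(1-0.48) / (0.0053*0.48^3) = 28497.2
dP/L = 238903 + 28497.2 = 267400 Pa/m
dP = 267400 * 7.4 / 1000 = 1979 kPa

1979 kPa


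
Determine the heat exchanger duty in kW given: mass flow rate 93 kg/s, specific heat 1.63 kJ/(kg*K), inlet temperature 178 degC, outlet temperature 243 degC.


Q = m_dot * cp * delta_T
delta_T = 243 - 178 = 65 K
Q = 93 * 1.63 * 65
= 151.59 * 65
= 9853.35 kW

9853.35 kW


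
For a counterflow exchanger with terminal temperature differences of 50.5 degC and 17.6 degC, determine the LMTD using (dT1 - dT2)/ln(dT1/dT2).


LMTD = (dT1 - dT2) / ln(dT1/dT2)
= (50.5 - 17.6) / ln(50.5 / 17.6) = 32.9 / 1.05407 = 31.21

31.21 degC


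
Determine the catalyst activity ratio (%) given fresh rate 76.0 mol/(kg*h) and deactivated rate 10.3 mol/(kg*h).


Activity (%) = (rate_used / rate_fresh) * 100
rate_used = 10.3, rate_fresh = 76.0
= (10.3 / 76.0) * 100
= 0.1355 * 100 = 13.55

13.55 %


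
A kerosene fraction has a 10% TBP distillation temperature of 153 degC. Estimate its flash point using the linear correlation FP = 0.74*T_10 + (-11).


FP = 0.74 * 153 + (-11) = 102.22

102.22 degC


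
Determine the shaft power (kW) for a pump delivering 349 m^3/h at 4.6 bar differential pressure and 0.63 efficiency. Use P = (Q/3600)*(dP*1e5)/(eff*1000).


Q = 349 / 3600 = 0.0969444 m^3/s
P = 0.0969444 * (4.6 * 1e5) / 0.63 / 1000 = 70.78

70.78 kW


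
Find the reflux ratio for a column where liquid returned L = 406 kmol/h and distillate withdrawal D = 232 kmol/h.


Reflux ratio definition: R = L / D (liquid returned / distillate withdrawn)
L = 406 kmol/h, D = 232 kmol/h
R = 406 / 232 = 1.750

1.750


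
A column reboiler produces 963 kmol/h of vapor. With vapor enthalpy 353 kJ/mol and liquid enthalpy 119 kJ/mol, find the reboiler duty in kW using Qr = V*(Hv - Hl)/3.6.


Qr = 963 * (353 - 119) / 3.6 = 963 * 234 / 3.6 = 62600

62600 kW


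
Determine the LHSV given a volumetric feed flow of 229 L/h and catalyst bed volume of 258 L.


LHSV = volumetric feed rate / catalyst volume
= 229 L/h / 258 L
= 0.8876 h^-1

0.8876 h^-1


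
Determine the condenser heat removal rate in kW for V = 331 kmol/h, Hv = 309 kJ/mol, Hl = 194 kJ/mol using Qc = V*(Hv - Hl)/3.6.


Qc = 331 * (309 - 194) / 3.6 = 331 * 115 / 3.6 = 10570

10570 kW


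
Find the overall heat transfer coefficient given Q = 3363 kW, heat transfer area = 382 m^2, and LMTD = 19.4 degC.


From Q = U*A*LMTD, U = Q / (A * LMTD)
U = 3363 / (382 * 19.4) = 3363 / 7410.8 = 0.4538

0.4538 kW/(m^2*K)


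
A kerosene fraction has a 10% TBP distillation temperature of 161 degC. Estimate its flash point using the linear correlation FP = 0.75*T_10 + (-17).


FP = 0.75 * 161 + (-17) = 103.75

103.75 degC


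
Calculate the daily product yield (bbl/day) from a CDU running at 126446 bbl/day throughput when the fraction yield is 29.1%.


Crude throughput = 126446 bbl/day
Fraction yield = 29.1%
yield = throughput * fraction / 100
yield = 126446 * 29.1 / 100 = 36795.786

36795.786 bbl/day


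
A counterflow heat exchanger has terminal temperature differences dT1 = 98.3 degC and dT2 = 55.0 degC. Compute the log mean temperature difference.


LMTD = (dT1 - dT2) / ln(dT1/dT2)
= (98.3 - 55.0) / ln(98.3 / 55.0) = 43.3 / 0.580691 = 74.57

74.57 degC


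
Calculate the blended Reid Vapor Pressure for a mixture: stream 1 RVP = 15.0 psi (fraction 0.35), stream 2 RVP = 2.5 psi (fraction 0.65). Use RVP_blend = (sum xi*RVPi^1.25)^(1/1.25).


Chevron index: RVP_blend = (sum xi*RVPi^1.25)^(1/1.25)
RVP^1.25 terms: 0.35 * 15.0^1.25 + 0.65 * 2.5^1.25 = 12.3753
RVP_blend = 12.3753^(1/1.25) = 7.482

7.482 psi


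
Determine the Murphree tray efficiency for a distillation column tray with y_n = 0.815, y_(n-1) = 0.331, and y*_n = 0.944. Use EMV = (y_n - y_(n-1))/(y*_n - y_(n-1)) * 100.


Murphree vapor efficiency: EMV = (y_n - y_(n-1)) / (y*_n - y_(n-1)) * 100
EMV = (0.815 - 0.331) / (0.944 - 0.331) * 100 = 0.484 / 0.613 * 100 = 78.96

78.96 %


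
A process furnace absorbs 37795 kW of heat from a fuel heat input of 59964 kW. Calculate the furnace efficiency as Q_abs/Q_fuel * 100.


Furnace efficiency = Q_absorbed / Q_fuel * 100
= 37795 / 59964 * 100 = 63.03

63.03 %


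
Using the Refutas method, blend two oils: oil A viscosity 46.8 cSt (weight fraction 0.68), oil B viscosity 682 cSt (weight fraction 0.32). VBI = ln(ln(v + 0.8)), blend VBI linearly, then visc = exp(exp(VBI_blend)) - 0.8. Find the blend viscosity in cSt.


Refutas method: VBN_i = 14.534*ln(ln(visc_i + 0.8)) + 10.975, blended linearly by mass fraction; since VBN is linear in VBI_i = ln(ln(visc_i + 0.8)) and the fractions sum to 1, blend VBI directly: visc = exp(exp(VBI_blend)) - 0.8
VBI_1 = ln(ln(46.8 + 0.8)) = 1.3514
VBI_2 = ln(ln(682 + 0.8)) = 1.87583
VBI_blend = 0.68 * 1.3514 + 0.32 * 1.87583 = 1.51922
visc_blend = exp(exp(1.51922)) - 0.8 = 95.61

95.61 cSt


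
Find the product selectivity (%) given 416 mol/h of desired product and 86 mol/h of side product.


Selectivity = desired / (desired + undesired) * 100
Total products = 416 + 86 = 502 mol/h
S = 416 / 502 * 100
= 0.8287 * 100
= 82.87 %

82.87 %


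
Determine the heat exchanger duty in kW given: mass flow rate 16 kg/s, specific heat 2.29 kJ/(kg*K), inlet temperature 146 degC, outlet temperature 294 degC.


Q = m_dot * cp * delta_T
delta_T = 294 - 146 = 148 K
Q = 16 * 2.29 * 148
= 36.64 * 148
= 5422.72 kW

5422.72 kW


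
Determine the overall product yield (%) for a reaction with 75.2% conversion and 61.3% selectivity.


Overall yield = conversion (%) * selectivity (%) / 100
Conversion = 75.2%, Selectivity = 61.3%
Y = 75.2 * 61.3 / 100
= 46.0976 %

46.0976 %


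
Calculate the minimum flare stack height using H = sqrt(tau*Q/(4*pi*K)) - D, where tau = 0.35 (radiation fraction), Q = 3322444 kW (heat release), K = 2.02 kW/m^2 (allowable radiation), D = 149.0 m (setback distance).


tau*Q/(4*pi*K) = 0.35 * 3322444 / (4 * pi * 2.02) = 45810.4
sqrt(45810.4) = 214.034
H = 214.034 - 149.0 = 65.03

65.03 m


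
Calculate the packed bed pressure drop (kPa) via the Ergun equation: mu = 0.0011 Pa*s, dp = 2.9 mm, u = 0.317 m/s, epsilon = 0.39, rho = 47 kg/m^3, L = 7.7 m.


dp = 2.9 mm = 0.0029 m
Viscous term = 150*0.0011*0.317*(1-0.39)^2 / (0.0029^2*0.39^3) = 39013.3
Inertial term = 1.75*47*0.317^2*(1-0.39) / (0.0029*0.39^3) = 29308.4
dP/L = 39013.3 + 29308.4 = 68321.7 Pa/m
dP = 68321.7 * 7.7 / 1000 = 526.1 kPa

526.1 kPa


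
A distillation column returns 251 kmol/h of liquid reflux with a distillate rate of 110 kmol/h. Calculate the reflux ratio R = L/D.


Reflux ratio definition: R = L / D (liquid returned / distillate withdrawn)
L = 251 kmol/h, D = 110 kmol/h
R = 251 / 110 = 2.282

2.282


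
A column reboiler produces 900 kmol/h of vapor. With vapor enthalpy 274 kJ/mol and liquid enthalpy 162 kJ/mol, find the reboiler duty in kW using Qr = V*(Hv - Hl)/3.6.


Qr = 900 * (274 - 162) / 3.6 = 900 * 112 / 3.6 = 28000

28000 kW


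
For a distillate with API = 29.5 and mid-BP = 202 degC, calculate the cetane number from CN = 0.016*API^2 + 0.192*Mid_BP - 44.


CN = 0.016 * 29.5^2 + 0.192 * 202 - 44
CN = 13.924 + 38.784 - 44 = 8.708

8.708


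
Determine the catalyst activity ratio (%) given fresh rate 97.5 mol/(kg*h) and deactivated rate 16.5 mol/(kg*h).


Activity (%) = (rate_used / rate_fresh) * 100
rate_used = 16.5, rate_fresh = 97.5
= (16.5 / 97.5) * 100
= 0.1692 * 100 = 16.92

16.92 %


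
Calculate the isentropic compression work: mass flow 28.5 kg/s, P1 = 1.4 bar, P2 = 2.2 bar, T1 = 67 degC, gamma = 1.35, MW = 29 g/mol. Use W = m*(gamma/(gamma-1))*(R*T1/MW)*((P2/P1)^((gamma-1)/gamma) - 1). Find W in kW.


Isentropic work: W = m*(gamma/(gamma-1))*(R*T1/MW)*((P2/P1)^((gamma-1)/gamma) - 1)
T1 = 67 + 273.15 = 340.15 K
Pressure ratio = 2.2 / 1.4 = 1.57143
Exponent = (1.35 - 1)/1.35 = 0.259259
(P2/P1)^exp - 1 = 1.57143^0.259259 - 1 = 0.124323
W = 28.5 * 1.35 / 0.35 * 8.314 * 340.15 / 29 * 0.124323 = 1333

1333 kW


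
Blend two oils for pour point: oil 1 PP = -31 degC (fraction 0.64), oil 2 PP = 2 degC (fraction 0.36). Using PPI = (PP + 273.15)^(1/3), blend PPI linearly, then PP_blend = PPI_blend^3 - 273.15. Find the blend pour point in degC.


PPI_1 = (-31 + 273.15)^(1/3) = 6.232967
PPI_2 = (2 + 273.15)^(1/3) = 6.504139
PPI_blend = 0.64 * 6.232967 + 0.36 * 6.504139 = 6.330589
PP_blend = 6.330589^3 - 273.15 = 253.7069 - 273.15 = -19.44

-19.44 degC


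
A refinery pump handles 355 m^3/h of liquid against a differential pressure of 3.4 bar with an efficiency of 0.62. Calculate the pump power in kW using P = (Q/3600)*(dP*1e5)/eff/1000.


Q = 355 / 3600 = 0.0986111 m^3/s
P = 0.0986111 * (3.4 * 1e5) / 0.62 / 1000 = 54.08

54.08 kW


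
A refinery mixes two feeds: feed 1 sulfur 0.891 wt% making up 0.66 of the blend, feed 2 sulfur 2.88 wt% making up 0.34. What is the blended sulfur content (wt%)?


Linear sulfur blending: S_blend = x1*S1 + x2*S2
Contribution 1: 0.66 * 0.891 = 0.58806 wt%
Contribution 2: 0.34 * 2.88 = 0.9792 wt%
S_blend = 0.58806 + 0.9792 = 1.56726

1.56726 wt%


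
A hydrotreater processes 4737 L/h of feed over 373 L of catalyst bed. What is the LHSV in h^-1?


LHSV = volumetric feed rate / catalyst volume
= 4737 L/h / 373 L
= 12.70 h^-1

12.70 h^-1


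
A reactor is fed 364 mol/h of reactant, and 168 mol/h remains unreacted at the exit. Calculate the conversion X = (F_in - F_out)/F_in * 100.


X = (F_in - F_out) / F_in * 100
Moles reacted = 364 - 168 = 196
X = 196 / 364 * 100
= 0.5385 * 100
= 53.85 %

53.85 %


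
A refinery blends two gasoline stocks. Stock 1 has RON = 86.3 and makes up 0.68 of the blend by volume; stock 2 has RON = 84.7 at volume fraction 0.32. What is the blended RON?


Linear blending: RON_blend = sum(vi * RONi)
Contribution 1: 0.68 * 86.3 = 58.684
Contribution 2: 0.32 * 84.7 = 27.104
RON_blend = 58.684 + 27.104 = 85.788

85.788


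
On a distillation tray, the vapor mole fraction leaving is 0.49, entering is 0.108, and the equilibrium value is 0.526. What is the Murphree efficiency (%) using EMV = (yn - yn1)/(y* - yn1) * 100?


Murphree vapor efficiency: EMV = (y_n - y_(n-1)) / (y*_n - y_(n-1)) * 100
EMV = (0.49 - 0.108) / (0.526 - 0.108) * 100 = 0.382 / 0.418 * 100 = 91.39

91.39 %


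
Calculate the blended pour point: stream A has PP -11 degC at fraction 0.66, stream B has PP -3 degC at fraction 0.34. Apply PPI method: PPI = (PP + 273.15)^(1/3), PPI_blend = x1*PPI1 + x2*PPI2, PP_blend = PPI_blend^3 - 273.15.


PPI_1 = (-11 + 273.15)^(1/3) = 6.400049
PPI_2 = (-3 + 273.15)^(1/3) = 6.464501
PPI_blend = 0.66 * 6.400049 + 0.34 * 6.464501 = 6.421963
PP_blend = 6.421963^3 - 273.15 = 264.8521 - 273.15 = -8.3

-8.3 degC


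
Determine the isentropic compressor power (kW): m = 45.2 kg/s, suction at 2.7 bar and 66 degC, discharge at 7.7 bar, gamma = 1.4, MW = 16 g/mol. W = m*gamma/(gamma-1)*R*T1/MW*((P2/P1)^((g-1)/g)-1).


Isentropic work: W = m*(gamma/(gamma-1))*(R*T1/MW)*((P2/P1)^((gamma-1)/gamma) - 1)
T1 = 66 + 273.15 = 339.15 K
Pressure ratio = 7.7 / 2.7 = 2.85185
Exponent = (1.4 - 1)/1.4 = 0.285714
(P2/P1)^exp - 1 = 2.85185^0.285714 - 1 = 0.349075
W = 45.2 * 1.4 / 0.4 * 8.314 * 339.15 / 16 * 0.349075 = 9732

9732 kW


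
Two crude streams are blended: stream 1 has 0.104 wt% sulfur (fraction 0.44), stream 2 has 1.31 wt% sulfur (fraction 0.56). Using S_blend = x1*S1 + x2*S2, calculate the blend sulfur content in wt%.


Linear sulfur blending: S_blend = x1*S1 + x2*S2
Contribution 1: 0.44 * 0.104 = 0.04576 wt%
Contribution 2: 0.56 * 1.31 = 0.7336 wt%
S_blend = 0.04576 + 0.7336 = 0.77936

0.77936 wt%


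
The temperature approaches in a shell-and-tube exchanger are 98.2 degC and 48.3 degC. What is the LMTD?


LMTD = (dT1 - dT2) / ln(dT1/dT2)
= (98.2 - 48.3) / ln(98.2 / 48.3) = 49.9 / 0.709575 = 70.32

70.32 degC


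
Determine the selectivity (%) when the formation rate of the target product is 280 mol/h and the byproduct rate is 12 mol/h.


Selectivity = desired / (desired + undesired) * 100
Total products = 280 + 12 = 292 mol/h
S = 280 / 292 * 100
= 0.9589 * 100
= 95.89 %

95.89 %


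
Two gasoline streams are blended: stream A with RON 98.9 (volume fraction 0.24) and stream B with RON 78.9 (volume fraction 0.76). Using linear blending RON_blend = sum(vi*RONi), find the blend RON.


Linear blending: RON_blend = sum(vi * RONi)
Contribution 1: 0.24 * 98.9 = 23.736
Contribution 2: 0.76 * 78.9 = 59.964
RON_blend = 23.736 + 59.964 = 83.7

83.7


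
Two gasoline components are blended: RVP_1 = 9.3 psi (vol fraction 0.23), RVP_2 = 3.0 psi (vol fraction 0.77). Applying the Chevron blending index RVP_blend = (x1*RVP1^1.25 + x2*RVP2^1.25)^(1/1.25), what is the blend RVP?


Chevron index: RVP_blend = (sum xi*RVPi^1.25)^(1/1.25)
RVP^1.25 terms: 0.23 * 9.3^1.25 + 0.77 * 3.0^1.25 = 6.77548
RVP_blend = 6.77548^(1/1.25) = 4.621

4.621 psi


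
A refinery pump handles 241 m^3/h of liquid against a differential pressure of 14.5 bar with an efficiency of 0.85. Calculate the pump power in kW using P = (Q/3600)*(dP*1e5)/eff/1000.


Q = 241 / 3600 = 0.0669444 m^3/s
P = 0.0669444 * (14.5 * 1e5) / 0.85 / 1000 = 114.2

114.2 kW


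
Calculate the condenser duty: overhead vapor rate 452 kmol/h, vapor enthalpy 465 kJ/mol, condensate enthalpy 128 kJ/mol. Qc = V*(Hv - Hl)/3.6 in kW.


Qc = 452 * (465 - 128) / 3.6 = 452 * 337 / 3.6 = 42310

42310 kW


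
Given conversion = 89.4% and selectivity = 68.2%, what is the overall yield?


Overall yield = conversion (%) * selectivity (%) / 100
Conversion = 89.4%, Selectivity = 68.2%
Y = 89.4 * 68.2 / 100
= 60.9708 %

60.9708 %


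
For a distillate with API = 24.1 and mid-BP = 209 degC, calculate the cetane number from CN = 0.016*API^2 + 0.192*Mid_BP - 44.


CN = 0.016 * 24.1^2 + 0.192 * 209 - 44
CN = 9.29296 + 40.128 - 44 = 5.42096

5.42096


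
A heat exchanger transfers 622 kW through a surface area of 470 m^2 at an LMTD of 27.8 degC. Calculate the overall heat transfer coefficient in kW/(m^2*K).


From Q = U*A*LMTD, U = Q / (A * LMTD)
U = 622 / (470 * 27.8) = 622 / 13066 = 0.04760

0.04760 kW/(m^2*K)


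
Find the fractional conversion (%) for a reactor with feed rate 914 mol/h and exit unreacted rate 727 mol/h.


X = (F_in - F_out) / F_in * 100
Moles reacted = 914 - 727 = 187
X = 187 / 914 * 100
= 0.2046 * 100
= 20.46 %

20.46 %


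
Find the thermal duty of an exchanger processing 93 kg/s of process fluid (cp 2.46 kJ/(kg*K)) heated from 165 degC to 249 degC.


Q = m_dot * cp * delta_T
delta_T = 249 - 165 = 84 K
Q = 93 * 2.46 * 84
= 228.78 * 84
= 19217.52 kW

19217.52 kW


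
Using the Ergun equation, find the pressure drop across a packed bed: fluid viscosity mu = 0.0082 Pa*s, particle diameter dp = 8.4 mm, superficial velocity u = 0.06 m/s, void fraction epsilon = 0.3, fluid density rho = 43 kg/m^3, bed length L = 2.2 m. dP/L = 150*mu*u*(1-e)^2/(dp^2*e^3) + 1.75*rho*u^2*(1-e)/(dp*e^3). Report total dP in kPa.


dp = 8.4 mm = 0.0084 m
Viscous term = 150*0.0082*0.06*(1-0.3)^2 / (0.0084^2*0.3^3) = 18981.5
Inertial term = 1.75*43*0.06^2*(1-0.3) / (0.0084*0.3^3) = 836.111
dP/L = 18981.5 + 836.111 = 19817.6 Pa/m
dP = 19817.6 * 2.2 / 1000 = 43.60 kPa

43.60 kPa


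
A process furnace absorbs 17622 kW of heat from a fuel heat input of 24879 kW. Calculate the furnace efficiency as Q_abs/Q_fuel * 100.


Furnace efficiency = Q_absorbed / Q_fuel * 100
= 17622 / 24879 * 100 = 70.83

70.83 %


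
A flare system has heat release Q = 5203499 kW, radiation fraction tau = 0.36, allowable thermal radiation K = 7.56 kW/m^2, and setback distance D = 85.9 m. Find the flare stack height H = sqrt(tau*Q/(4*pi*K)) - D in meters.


tau*Q/(4*pi*K) = 0.36 * 5203499 / (4 * pi * 7.56) = 19718.2
sqrt(19718.2) = 140.422
H = 140.422 - 85.9 = 54.52

54.52 m


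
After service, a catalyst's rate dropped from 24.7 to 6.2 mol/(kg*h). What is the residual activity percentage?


Activity (%) = (rate_used / rate_fresh) * 100
rate_used = 6.2, rate_fresh = 24.7
= (6.2 / 24.7) * 100
= 0.2510 * 100 = 25.10

25.10 %


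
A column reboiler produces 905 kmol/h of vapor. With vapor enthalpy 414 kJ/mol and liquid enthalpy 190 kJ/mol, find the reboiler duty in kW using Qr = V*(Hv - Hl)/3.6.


Qr = 905 * (414 - 190) / 3.6 = 905 * 224 / 3.6 = 56310

56310 kW


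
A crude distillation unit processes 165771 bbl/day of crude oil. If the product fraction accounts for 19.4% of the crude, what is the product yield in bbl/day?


Crude throughput = 165771 bbl/day
Fraction yield = 19.4%
yield = throughput * fraction / 100
yield = 165771 * 19.4 / 100 = 32159.574

32159.574 bbl/day


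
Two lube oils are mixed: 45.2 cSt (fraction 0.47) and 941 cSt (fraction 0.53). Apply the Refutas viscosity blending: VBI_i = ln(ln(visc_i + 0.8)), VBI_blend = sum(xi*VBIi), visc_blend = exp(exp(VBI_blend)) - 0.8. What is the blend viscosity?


Refutas method: VBN_i = 14.534*ln(ln(visc_i + 0.8)) + 10.975, blended linearly by mass fraction; since VBN is linear in VBI_i = ln(ln(visc_i + 0.8)) and the fractions sum to 1, blend VBI directly: visc = exp(exp(VBI_blend)) - 0.8
VBI_1 = ln(ln(45.2 + 0.8)) = 1.34251
VBI_2 = ln(ln(941 + 0.8)) = 1.92393
VBI_blend = 0.47 * 1.34251 + 0.53 * 1.92393 = 1.65066
visc_blend = exp(exp(1.65066)) - 0.8 = 182.4

182.4 cSt


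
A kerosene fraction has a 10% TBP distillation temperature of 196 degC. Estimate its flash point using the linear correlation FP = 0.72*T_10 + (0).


FP = 0.72 * 196 + (0) = 141.12

141.12 degC


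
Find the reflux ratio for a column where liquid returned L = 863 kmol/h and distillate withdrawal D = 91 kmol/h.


Reflux ratio definition: R = L / D (liquid returned / distillate withdrawn)
L = 863 kmol/h, D = 91 kmol/h
R = 863 / 91 = 9.484

9.484


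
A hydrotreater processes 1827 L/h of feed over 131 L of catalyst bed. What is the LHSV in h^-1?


LHSV = volumetric feed rate / catalyst volume
= 1827 L/h / 131 L
= 13.95 h^-1

13.95 h^-1


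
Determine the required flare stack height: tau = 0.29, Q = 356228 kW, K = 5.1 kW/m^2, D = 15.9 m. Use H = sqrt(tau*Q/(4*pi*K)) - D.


tau*Q/(4*pi*K) = 0.29 * 356228 / (4 * pi * 5.1) = 1611.93
sqrt(1611.93) = 40.1488
H = 40.1488 - 15.9 = 24.25

24.25 m


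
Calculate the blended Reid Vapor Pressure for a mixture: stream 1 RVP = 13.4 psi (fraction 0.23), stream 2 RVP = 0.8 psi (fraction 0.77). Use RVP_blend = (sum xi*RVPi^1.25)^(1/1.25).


Chevron index: RVP_blend = (sum xi*RVPi^1.25)^(1/1.25)
RVP^1.25 terms: 0.23 * 13.4^1.25 + 0.77 * 0.8^1.25 = 6.47927
RVP_blend = 6.47927^(1/1.25) = 4.459

4.459 psi


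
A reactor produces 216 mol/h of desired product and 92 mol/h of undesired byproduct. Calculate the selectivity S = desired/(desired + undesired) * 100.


Selectivity = desired / (desired + undesired) * 100
Total products = 216 + 92 = 308 mol/h
S = 216 / 308 * 100
= 0.7013 * 100
= 70.13 %

70.13 %


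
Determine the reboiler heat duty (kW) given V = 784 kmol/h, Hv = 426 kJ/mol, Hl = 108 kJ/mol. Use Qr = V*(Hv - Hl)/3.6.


Qr = 784 * (426 - 108) / 3.6 = 784 * 318 / 3.6 = 69250

69250 kW


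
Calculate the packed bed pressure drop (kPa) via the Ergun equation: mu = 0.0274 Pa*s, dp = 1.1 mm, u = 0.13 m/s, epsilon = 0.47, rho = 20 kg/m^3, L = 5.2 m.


dp = 1.1 mm = 0.0011 m
Viscous term = 150*0.0274*0.13*(1-0.47)^2 / (0.0011^2*0.47^3) = 1194700
Inertial term = 1.75*20*0.13^2*(1-0.47) / (0.0011*0.47^3) = 2745.01
dP/L = 1194700 + 2745.01 = 1197450 Pa/m
dP = 1197450 * 5.2 / 1000 = 6227 kPa

6227 kPa


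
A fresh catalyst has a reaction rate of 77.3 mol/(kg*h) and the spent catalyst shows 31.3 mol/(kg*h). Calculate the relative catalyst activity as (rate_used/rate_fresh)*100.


Activity (%) = (rate_used / rate_fresh) * 100
rate_used = 31.3, rate_fresh = 77.3
= (31.3 / 77.3) * 100
= 0.4049 * 100 = 40.49

40.49 %


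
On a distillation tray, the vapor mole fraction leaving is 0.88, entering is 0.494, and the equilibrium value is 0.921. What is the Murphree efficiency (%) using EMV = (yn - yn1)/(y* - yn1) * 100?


Murphree vapor efficiency: EMV = (y_n - y_(n-1)) / (y*_n - y_(n-1)) * 100
EMV = (0.88 - 0.494) / (0.921 - 0.494) * 100 = 0.386 / 0.427 * 100 = 90.40

90.40 %


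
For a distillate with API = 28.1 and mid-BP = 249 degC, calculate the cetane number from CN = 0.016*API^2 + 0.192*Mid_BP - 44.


CN = 0.016 * 28.1^2 + 0.192 * 249 - 44
CN = 12.63376 + 47.808 - 44 = 16.44176

16.44176


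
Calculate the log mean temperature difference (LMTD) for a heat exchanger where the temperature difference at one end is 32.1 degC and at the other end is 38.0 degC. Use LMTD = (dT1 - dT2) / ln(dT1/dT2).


LMTD = (dT1 - dT2) / ln(dT1/dT2)
= (32.1 - 38.0) / ln(32.1 / 38.0) = -5.9 / -0.16873 = 34.97

34.97 degC


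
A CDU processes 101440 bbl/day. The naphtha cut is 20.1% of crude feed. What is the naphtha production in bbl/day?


Crude throughput = 101440 bbl/day
Fraction yield = 20.1%
yield = throughput * fraction / 100
yield = 101440 * 20.1 / 100 = 20389.44

20389.44 bbl/day


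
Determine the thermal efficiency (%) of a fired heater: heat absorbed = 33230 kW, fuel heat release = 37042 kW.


Furnace efficiency = Q_absorbed / Q_fuel * 100
= 33230 / 37042 * 100 = 89.71

89.71 %


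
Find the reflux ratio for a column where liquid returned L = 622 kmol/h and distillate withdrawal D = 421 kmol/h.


Reflux ratio definition: R = L / D (liquid returned / distillate withdrawn)
L = 622 kmol/h, D = 421 kmol/h
R = 622 / 421 = 1.477

1.477


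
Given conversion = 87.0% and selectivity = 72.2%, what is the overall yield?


Overall yield = conversion (%) * selectivity (%) / 100
Conversion = 87.0%, Selectivity = 72.2%
Y = 87.0 * 72.2 / 100
= 62.814 %

62.814 %


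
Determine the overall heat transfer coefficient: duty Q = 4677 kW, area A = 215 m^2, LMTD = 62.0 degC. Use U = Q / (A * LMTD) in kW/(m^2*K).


From Q = U*A*LMTD, U = Q / (A * LMTD)
U = 4677 / (215 * 62.0) = 4677 / 13330 = 0.3509

0.3509 kW/(m^2*K)


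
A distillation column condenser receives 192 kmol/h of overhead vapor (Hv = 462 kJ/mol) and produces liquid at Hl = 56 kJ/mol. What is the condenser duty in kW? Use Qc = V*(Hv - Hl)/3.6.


Qc = 192 * (462 - 56) / 3.6 = 192 * 406 / 3.6 = 21650

21650 kW


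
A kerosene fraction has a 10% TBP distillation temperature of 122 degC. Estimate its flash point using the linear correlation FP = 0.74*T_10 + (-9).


FP = 0.74 * 122 + (-9) = 81.28

81.28 degC


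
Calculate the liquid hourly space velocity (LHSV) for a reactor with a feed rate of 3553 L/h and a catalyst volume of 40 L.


LHSV = volumetric feed rate / catalyst volume
= 3553 L/h / 40 L
= 88.83 h^-1

88.83 h^-1


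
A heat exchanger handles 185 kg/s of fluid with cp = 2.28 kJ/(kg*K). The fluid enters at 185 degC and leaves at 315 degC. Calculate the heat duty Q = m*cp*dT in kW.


Q = m_dot * cp * delta_T
delta_T = 315 - 185 = 130 K
Q = 185 * 2.28 * 130
= 421.8 * 130
= 54834 kW

54834 kW


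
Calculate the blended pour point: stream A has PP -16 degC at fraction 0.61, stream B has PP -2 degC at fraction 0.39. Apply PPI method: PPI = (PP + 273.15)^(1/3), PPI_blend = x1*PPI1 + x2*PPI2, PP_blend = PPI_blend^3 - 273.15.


PPI_1 = (-16 + 273.15)^(1/3) = 6.359098
PPI_2 = (-2 + 273.15)^(1/3) = 6.472467
PPI_blend = 0.61 * 6.359098 + 0.39 * 6.472467 = 6.403312
PP_blend = 6.403312^3 - 273.15 = 262.5512 - 273.15 = -10.6

-10.6 degC


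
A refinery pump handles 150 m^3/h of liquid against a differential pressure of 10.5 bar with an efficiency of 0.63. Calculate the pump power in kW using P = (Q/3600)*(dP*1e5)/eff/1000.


Q = 150 / 3600 = 0.0416667 m^3/s
P = 0.0416667 * (10.5 * 1e5) / 0.63 / 1000 = 69.44

69.44 kW


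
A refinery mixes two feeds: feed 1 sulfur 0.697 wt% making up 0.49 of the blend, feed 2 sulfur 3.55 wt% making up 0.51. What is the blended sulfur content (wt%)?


Linear sulfur blending: S_blend = x1*S1 + x2*S2
Contribution 1: 0.49 * 0.697 = 0.34153 wt%
Contribution 2: 0.51 * 3.55 = 1.8105 wt%
S_blend = 0.34153 + 1.8105 = 2.15203

2.15203 wt%


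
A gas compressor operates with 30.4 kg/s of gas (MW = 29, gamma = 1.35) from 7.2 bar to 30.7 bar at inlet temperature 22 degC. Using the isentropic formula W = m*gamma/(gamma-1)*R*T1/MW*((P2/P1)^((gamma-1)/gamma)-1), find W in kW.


Isentropic work: W = m*(gamma/(gamma-1))*(R*T1/MW)*((P2/P1)^((gamma-1)/gamma) - 1)
T1 = 22 + 273.15 = 295.15 K
Pressure ratio = 30.7 / 7.2 = 4.26389
Exponent = (1.35 - 1)/1.35 = 0.259259
(P2/P1)^exp - 1 = 4.26389^0.259259 - 1 = 0.456407
W = 30.4 * 1.35 / 0.35 * 8.314 * 295.15 / 29 * 0.456407 = 4528

4528 kW


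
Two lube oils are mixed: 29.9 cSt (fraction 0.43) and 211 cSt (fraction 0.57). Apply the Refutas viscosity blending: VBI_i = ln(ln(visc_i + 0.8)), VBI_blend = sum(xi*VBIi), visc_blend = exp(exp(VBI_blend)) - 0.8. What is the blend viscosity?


Refutas method: VBN_i = 14.534*ln(ln(visc_i + 0.8)) + 10.975, blended linearly by mass fraction; since VBN is linear in VBI_i = ln(ln(visc_i + 0.8)) and the fractions sum to 1, blend VBI directly: visc = exp(exp(VBI_blend)) - 0.8
VBI_1 = ln(ln(29.9 + 0.8)) = 1.23089
VBI_2 = ln(ln(211 + 0.8)) = 1.67815
VBI_blend = 0.43 * 1.23089 + 0.57 * 1.67815 = 1.48583
visc_blend = exp(exp(1.48583)) - 0.8 = 82.18

82.18 cSt


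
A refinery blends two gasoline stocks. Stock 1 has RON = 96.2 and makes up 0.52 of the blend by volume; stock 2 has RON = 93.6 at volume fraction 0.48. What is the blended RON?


Linear blending: RON_blend = sum(vi * RONi)
Contribution 1: 0.52 * 96.2 = 50.024
Contribution 2: 0.48 * 93.6 = 44.928
RON_blend = 50.024 + 44.928 = 94.952

94.952


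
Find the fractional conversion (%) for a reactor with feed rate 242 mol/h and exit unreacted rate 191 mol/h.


X = (F_in - F_out) / F_in * 100
Moles reacted = 242 - 191 = 51
X = 51 / 242 * 100
= 0.2107 * 100
= 21.07 %

21.07 %


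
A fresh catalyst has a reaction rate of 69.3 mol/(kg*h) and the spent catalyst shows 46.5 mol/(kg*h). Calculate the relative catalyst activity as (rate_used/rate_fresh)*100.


Activity (%) = (rate_used / rate_fresh) * 100
rate_used = 46.5, rate_fresh = 69.3
= (46.5 / 69.3) * 100
= 0.6710 * 100 = 67.10

67.10 %


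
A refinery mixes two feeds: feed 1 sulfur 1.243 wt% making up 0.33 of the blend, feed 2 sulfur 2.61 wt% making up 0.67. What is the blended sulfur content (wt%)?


Linear sulfur blending: S_blend = x1*S1 + x2*S2
Contribution 1: 0.33 * 1.243 = 0.41019 wt%
Contribution 2: 0.67 * 2.61 = 1.7487 wt%
S_blend = 0.41019 + 1.7487 = 2.15889

2.15889 wt%


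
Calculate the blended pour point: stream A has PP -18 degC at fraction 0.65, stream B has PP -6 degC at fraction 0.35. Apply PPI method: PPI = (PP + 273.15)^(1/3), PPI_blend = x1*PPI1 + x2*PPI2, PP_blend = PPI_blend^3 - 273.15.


PPI_1 = (-18 + 273.15)^(1/3) = 6.342569
PPI_2 = (-6 + 273.15)^(1/3) = 6.440482
PPI_blend = 0.65 * 6.342569 + 0.35 * 6.440482 = 6.376839
PP_blend = 6.376839^3 - 273.15 = 259.3083 - 273.15 = -13.84

-13.84 degC


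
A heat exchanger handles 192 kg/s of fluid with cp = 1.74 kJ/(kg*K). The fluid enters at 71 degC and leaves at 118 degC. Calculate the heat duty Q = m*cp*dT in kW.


Q = m_dot * cp * delta_T
delta_T = 118 - 71 = 47 K
Q = 192 * 1.74 * 47
= 334.08 * 47
= 15701.76 kW

15701.76 kW


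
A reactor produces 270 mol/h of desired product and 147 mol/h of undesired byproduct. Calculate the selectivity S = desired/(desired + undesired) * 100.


Selectivity = desired / (desired + undesired) * 100
Total products = 270 + 147 = 417 mol/h
S = 270 / 417 * 100
= 0.6475 * 100
= 64.75 %

64.75 %


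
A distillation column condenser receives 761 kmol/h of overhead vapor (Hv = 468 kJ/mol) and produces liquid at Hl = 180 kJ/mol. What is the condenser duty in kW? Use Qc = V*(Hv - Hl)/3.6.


Qc = 761 * (468 - 180) / 3.6 = 761 * 288 / 3.6 = 60880

60880 kW


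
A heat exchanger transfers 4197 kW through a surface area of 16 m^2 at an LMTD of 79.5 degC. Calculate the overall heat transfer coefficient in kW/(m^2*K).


From Q = U*A*LMTD, U = Q / (A * LMTD)
U = 4197 / (16 * 79.5) = 4197 / 1272 = 3.300

3.300 kW/(m^2*K)


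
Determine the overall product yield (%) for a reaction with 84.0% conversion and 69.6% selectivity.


Overall yield = conversion (%) * selectivity (%) / 100
Conversion = 84.0%, Selectivity = 69.6%
Y = 84.0 * 69.6 / 100
= 58.464 %

58.464 %


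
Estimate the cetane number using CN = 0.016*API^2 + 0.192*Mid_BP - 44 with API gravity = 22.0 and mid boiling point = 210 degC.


CN = 0.016 * 22.0^2 + 0.192 * 210 - 44
CN = 7.744 + 40.32 - 44 = 4.064

4.064


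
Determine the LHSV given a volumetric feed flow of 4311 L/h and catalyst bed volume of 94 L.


LHSV = volumetric feed rate / catalyst volume
= 4311 L/h / 94 L
= 45.86 h^-1

45.86 h^-1


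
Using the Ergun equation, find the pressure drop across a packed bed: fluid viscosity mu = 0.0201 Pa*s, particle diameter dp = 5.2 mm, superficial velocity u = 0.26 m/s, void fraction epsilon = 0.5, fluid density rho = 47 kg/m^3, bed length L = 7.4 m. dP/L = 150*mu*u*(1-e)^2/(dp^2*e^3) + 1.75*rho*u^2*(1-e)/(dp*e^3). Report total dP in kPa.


dp = 5.2 mm = 0.0052 m
Viscous term = 150*0.0201*0.26*(1-0.5)^2 / (0.0052^2*0.5^3) = 57980.8
Inertial term = 1.75*47*0.26^2*(1-0.5) / (0.0052*0.5^3) = 4277
dP/L = 57980.8 + 4277 = 62257.8 Pa/m
dP = 62257.8 * 7.4 / 1000 = 460.7 kPa

460.7 kPa


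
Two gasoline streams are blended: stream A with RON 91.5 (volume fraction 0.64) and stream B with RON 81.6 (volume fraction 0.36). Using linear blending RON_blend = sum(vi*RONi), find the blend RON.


Linear blending: RON_blend = sum(vi * RONi)
Contribution 1: 0.64 * 91.5 = 58.56
Contribution 2: 0.36 * 81.6 = 29.376
RON_blend = 58.56 + 29.376 = 87.936

87.936


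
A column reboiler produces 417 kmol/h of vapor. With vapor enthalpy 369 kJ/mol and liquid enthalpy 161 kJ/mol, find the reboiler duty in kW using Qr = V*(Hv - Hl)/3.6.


Qr = 417 * (369 - 161) / 3.6 = 417 * 208 / 3.6 = 24090

24090 kW


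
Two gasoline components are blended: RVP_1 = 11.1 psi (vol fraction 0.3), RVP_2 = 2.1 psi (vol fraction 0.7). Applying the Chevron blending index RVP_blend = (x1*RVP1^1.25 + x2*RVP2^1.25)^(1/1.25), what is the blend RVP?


Chevron index: RVP_blend = (sum xi*RVPi^1.25)^(1/1.25)
RVP^1.25 terms: 0.3 * 11.1^1.25 + 0.7 * 2.1^1.25 = 7.84779
RVP_blend = 7.84779^(1/1.25) = 5.198

5.198 psi


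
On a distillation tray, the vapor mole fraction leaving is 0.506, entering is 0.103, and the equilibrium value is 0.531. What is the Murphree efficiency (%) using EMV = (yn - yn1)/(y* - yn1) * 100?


Murphree vapor efficiency: EMV = (y_n - y_(n-1)) / (y*_n - y_(n-1)) * 100
EMV = (0.506 - 0.103) / (0.531 - 0.103) * 100 = 0.403 / 0.428 * 100 = 94.16

94.16 %


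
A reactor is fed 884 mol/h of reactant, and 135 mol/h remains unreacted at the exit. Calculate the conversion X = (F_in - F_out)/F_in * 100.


X = (F_in - F_out) / F_in * 100
Moles reacted = 884 - 135 = 749
X = 749 / 884 * 100
= 0.8473 * 100
= 84.73 %

84.73 %


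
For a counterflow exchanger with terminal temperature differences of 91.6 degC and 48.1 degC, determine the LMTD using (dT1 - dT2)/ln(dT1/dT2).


LMTD = (dT1 - dT2) / ln(dT1/dT2)
= (91.6 - 48.1) / ln(91.6 / 48.1) = 43.5 / 0.644149 = 67.53

67.53 degC


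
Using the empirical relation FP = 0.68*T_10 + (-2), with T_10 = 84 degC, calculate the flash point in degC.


FP = 0.68 * 84 + (-2) = 55.12

55.12 degC


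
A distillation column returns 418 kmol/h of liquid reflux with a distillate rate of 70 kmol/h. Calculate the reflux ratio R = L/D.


Reflux ratio definition: R = L / D (liquid returned / distillate withdrawn)
L = 418 kmol/h, D = 70 kmol/h
R = 418 / 70 = 5.971

5.971
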